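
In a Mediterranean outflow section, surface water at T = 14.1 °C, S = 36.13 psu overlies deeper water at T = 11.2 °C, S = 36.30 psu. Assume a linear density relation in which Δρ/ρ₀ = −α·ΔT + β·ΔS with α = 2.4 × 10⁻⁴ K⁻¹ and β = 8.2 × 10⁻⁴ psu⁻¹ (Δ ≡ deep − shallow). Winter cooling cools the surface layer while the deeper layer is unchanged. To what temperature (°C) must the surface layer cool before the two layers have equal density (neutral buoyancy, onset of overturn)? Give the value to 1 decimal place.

Neutral buoyancy requires Δρ = 0, i.e. −α(T_deep − T_surf′) + β(S_deep − S_surf) = 0.
T_surf′ = T_deep − (β/α)·ΔS = 11.2 − (8.2 × 10⁻⁴/2.4 × 10⁻⁴)·(+0.17) = 10.619 °C.
Cooling required: 14.1 − (10.619) = 3.481 °C.

10.6 °C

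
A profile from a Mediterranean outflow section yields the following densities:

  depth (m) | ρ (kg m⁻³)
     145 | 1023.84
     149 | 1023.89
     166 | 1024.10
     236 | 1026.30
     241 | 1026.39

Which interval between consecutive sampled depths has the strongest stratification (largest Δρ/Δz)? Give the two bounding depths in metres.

Compute the density gradient over each adjacent pair:
  145–149 m: Δρ/Δz = 0.05/4 = 0.013 kg m⁻⁴
  149–166 m: Δρ/Δz = 0.21/17 = 0.012 kg m⁻⁴
  166–236 m: Δρ/Δz = 2.20/70 = 0.031 kg m⁻⁴
  236–241 m: Δρ/Δz = 0.09/5 = 0.018 kg m⁻⁴
The largest gradient is in the 166–236 m interval — the pycnocline.

166–236 m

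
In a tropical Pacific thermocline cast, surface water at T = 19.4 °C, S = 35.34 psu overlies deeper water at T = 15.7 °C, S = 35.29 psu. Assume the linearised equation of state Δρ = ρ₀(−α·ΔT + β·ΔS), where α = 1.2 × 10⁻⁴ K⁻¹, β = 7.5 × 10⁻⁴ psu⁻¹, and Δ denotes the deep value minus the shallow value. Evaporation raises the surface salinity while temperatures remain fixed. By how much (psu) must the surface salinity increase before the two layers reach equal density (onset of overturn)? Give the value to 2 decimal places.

0.54 psu

Neutral buoyancy requires −α(T_deep − T_surf) + β(S_deep − S_surf′) = 0.
S_surf′ = S_deep − (α/β)·ΔT = 35.29 − (1.2 × 10⁻⁴/7.5 × 10⁻⁴)·(-3.7) = 35.8820 psu.
Increase required: 35.8820 − 35.34 = 0.5420 psu.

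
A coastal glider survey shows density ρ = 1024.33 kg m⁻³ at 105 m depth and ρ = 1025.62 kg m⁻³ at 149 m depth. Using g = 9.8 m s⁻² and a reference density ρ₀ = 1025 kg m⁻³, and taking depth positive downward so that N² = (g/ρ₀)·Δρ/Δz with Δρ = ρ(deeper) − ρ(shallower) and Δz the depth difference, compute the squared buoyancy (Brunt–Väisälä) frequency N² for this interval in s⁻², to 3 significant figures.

Δρ = 1025.62 − 1024.33 = 1.29 kg m⁻³ over Δz = 149 − 105 = 44 m.
N² = (9.8/1025) × (1.29/44) = 2.8031 × 10⁻⁴ s⁻² ≈ 2.80 × 10⁻⁴ s⁻².
Since Δρ > 0 the layer is stably stratified.

2.80 × 10⁻⁴ s⁻²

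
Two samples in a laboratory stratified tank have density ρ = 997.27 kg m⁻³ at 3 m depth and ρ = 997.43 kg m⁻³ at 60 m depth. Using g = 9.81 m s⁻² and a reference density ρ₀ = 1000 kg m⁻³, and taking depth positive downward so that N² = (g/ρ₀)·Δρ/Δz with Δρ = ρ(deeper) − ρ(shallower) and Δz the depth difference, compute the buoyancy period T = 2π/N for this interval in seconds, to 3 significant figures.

1.20 × 10³ s

Δρ = 997.43 − 997.27 = 0.16 kg m⁻³ over Δz = 60 − 3 = 57 m.
N² = (9.81/1000) × (0.16/57) = 2.7537 × 10⁻⁵ s⁻².
N = √(2.7537 × 10⁻⁵) = 5.2476 × 10⁻³ rad s⁻¹, so T = 2π/N = 1.1973 × 10³ s ≈ 1.20 × 10³ s.
Since Δρ > 0 the layer is stably stratified.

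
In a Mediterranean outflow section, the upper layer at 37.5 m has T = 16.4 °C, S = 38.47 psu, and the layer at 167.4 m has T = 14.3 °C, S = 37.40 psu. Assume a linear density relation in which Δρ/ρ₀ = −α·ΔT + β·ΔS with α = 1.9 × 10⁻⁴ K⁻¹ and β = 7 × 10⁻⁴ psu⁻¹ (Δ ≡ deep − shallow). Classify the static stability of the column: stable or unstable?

unstable

ΔT = 14.3 − 16.4 = -2.1 K and ΔS = 37.40 − 38.47 = -1.07 psu (deep − shallow).
−αΔT = 3.99 × 10⁻⁴; βΔS = -7.49 × 10⁻⁴; sum Δρ/ρ₀ = -3.50 × 10⁻⁴.
Δρ/ρ₀ < 0, so Δρ < 0: deeper water is lighter → statically unstable; the column would overturn.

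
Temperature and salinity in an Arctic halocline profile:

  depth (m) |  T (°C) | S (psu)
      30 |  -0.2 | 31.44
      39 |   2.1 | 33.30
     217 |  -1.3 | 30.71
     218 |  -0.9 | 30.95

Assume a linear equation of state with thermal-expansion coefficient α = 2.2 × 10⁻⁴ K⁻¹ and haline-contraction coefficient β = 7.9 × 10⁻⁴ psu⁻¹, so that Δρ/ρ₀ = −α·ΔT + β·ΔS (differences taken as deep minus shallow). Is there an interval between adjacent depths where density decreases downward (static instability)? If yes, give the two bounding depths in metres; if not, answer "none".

39–217 m

Evaluate Δρ/ρ₀ = −αΔT + βΔS across each adjacent pair:
  30–39 m: −αΔT+βΔS = −(2.2 × 10⁻⁴)(+2.3)+(7.9 × 10⁻⁴)(+1.86) = 9.6 × 10⁻⁴ → stable
  39–217 m: −αΔT+βΔS = −(2.2 × 10⁻⁴)(-3.4)+(7.9 × 10⁻⁴)(-2.59) = -1.3 × 10⁻³ → UNSTABLE
  217–218 m: −αΔT+βΔS = −(2.2 × 10⁻⁴)(+0.4)+(7.9 × 10⁻⁴)(+0.24) = 1.0 × 10⁻⁴ → stable
The 39–217 m interval has Δρ < 0: lighter water underlies denser water.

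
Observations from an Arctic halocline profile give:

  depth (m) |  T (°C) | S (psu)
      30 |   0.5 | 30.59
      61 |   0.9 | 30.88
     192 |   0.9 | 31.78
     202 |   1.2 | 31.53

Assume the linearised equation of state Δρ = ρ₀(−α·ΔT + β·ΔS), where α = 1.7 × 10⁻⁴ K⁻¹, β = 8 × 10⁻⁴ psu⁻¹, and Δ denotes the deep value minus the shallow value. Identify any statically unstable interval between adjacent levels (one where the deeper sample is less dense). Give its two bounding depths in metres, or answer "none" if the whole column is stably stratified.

Evaluate Δρ/ρ₀ = −αΔT + βΔS across each adjacent pair:
  30–61 m: −αΔT+βΔS = −(1.7 × 10⁻⁴)(+0.4)+(8 × 10⁻⁴)(+0.29) = 1.6 × 10⁻⁴ → stable
  61–192 m: −αΔT+βΔS = −(1.7 × 10⁻⁴)(+0.0)+(8 × 10⁻⁴)(+0.90) = 7.2 × 10⁻⁴ → stable
  192–202 m: −αΔT+βΔS = −(1.7 × 10⁻⁴)(+0.3)+(8 × 10⁻⁴)(-0.25) = -2.5 × 10⁻⁴ → UNSTABLE
The 192–202 m interval has Δρ < 0: lighter water underlies denser water.

192–202 m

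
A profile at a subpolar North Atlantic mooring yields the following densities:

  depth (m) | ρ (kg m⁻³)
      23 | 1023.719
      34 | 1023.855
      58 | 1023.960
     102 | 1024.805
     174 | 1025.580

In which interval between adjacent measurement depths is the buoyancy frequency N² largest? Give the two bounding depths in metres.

Compute the density gradient over each adjacent pair:
  23–34 m: Δρ/Δz = 0.136/11 = 0.012 kg m⁻⁴
  34–58 m: Δρ/Δz = 0.105/24 = 4.4 × 10⁻³ kg m⁻⁴
  58–102 m: Δρ/Δz = 0.845/44 = 0.019 kg m⁻⁴
  102–174 m: Δρ/Δz = 0.775/72 = 0.011 kg m⁻⁴
The largest gradient is in the 58–102 m interval — the pycnocline.

58–102 m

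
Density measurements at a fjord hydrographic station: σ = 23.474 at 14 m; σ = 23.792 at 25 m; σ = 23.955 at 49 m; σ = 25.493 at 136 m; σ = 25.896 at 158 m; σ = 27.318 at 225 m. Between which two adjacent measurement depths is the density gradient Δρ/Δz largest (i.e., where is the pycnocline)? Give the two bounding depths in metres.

14–25 m

Compute the density gradient over each adjacent pair:
  14–25 m: Δρ/Δz = 0.318/11 = 0.029 kg m⁻⁴
  25–49 m: Δρ/Δz = 0.163/24 = 6.8 × 10⁻³ kg m⁻⁴
  49–136 m: Δρ/Δz = 1.538/87 = 0.018 kg m⁻⁴
  136–158 m: Δρ/Δz = 0.403/22 = 0.018 kg m⁻⁴
  158–225 m: Δρ/Δz = 1.422/67 = 0.021 kg m⁻⁴
The largest gradient is in the 14–25 m interval — the pycnocline.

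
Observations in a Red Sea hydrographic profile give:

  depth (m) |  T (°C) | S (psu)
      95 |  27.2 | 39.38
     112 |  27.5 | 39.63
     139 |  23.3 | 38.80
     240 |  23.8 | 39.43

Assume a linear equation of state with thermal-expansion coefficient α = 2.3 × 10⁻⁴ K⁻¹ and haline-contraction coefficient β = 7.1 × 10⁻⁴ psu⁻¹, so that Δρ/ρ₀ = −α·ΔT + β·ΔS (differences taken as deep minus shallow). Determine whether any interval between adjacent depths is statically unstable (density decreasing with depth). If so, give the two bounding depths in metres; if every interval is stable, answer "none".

Evaluate Δρ/ρ₀ = −αΔT + βΔS across each adjacent pair:
  95–112 m: −αΔT+βΔS = −(2.3 × 10⁻⁴)(+0.3)+(7.1 × 10⁻⁴)(+0.25) = 1.1 × 10⁻⁴ → stable
  112–139 m: −αΔT+βΔS = −(2.3 × 10⁻⁴)(-4.2)+(7.1 × 10⁻⁴)(-0.83) = 3.8 × 10⁻⁴ → stable
  139–240 m: −αΔT+βΔS = −(2.3 × 10⁻⁴)(+0.5)+(7.1 × 10⁻⁴)(+0.63) = 3.3 × 10⁻⁴ → stable
Every interval has Δρ > 0: the column is stably stratified throughout.

none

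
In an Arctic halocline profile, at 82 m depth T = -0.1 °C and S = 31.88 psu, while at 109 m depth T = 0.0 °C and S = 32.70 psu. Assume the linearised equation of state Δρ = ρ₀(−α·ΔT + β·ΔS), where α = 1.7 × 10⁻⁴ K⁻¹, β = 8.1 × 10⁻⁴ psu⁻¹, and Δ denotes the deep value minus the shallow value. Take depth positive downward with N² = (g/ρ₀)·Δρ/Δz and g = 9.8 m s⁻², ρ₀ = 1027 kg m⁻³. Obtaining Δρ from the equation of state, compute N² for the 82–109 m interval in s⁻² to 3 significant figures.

ΔT = +0.1 K, ΔS = +0.82 psu (deep − shallow).
Δρ/ρ₀ = −αΔT + βΔS = -1.70 × 10⁻⁵ + 6.642 × 10⁻⁴ = 6.472 × 10⁻⁴, so Δρ ≈ 0.6647 kg m⁻³.
N² = (g/ρ₀)·Δρ/Δz = g·(Δρ/ρ₀)/Δz = 9.8 × 6.472 × 10⁻⁴ / 27 = 2.3491 × 10⁻⁴ s⁻² ≈ 2.35 × 10⁻⁴ s⁻².

2.35 × 10⁻⁴ s⁻²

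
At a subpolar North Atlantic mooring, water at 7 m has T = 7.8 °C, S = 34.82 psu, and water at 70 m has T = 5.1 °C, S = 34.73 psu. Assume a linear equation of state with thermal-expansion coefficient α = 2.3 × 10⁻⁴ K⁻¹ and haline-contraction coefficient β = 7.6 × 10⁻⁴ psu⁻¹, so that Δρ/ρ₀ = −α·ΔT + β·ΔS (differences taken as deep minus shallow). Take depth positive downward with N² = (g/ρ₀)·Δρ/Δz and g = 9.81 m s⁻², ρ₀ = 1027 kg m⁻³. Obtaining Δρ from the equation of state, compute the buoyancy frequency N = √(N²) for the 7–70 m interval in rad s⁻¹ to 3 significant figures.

ΔT = -2.7 K, ΔS = -0.09 psu (deep − shallow).
Δρ/ρ₀ = −αΔT + βΔS = 6.21 × 10⁻⁴ − 6.84 × 10⁻⁵ = 5.526 × 10⁻⁴, so Δρ ≈ 0.5675 kg m⁻³.
N² = (g/ρ₀)·Δρ/Δz = g·(Δρ/ρ₀)/Δz = 9.81 × 5.526 × 10⁻⁴ / 63 = 8.6048 × 10⁻⁵ s⁻².
N = √(8.6048 × 10⁻⁵) = 9.2762 × 10⁻³ rad s⁻¹ ≈ 9.28 × 10⁻³ rad s⁻¹.

9.28 × 10⁻³ rad s⁻¹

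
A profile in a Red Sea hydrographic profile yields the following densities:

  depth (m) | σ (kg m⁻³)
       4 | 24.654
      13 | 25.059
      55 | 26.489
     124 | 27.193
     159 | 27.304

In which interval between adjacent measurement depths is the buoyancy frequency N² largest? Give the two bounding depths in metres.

4–13 m

Compute the density gradient over each adjacent pair:
  4–13 m: Δρ/Δz = 0.405/9 = 0.045 kg m⁻⁴
  13–55 m: Δρ/Δz = 1.430/42 = 0.034 kg m⁻⁴
  55–124 m: Δρ/Δz = 0.704/69 = 0.010 kg m⁻⁴
  124–159 m: Δρ/Δz = 0.111/35 = 3.2 × 10⁻³ kg m⁻⁴
The largest gradient is in the 4–13 m interval — the pycnocline.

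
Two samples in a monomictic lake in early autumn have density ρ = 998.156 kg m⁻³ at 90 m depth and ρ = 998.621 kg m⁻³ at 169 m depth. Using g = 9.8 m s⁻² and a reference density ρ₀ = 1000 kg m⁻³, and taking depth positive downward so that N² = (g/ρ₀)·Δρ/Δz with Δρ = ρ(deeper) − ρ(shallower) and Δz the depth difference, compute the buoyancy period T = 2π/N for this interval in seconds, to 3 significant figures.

Δρ = 998.621 − 998.156 = 0.465 kg m⁻³ over Δz = 169 − 90 = 79 m.
N² = (9.8/1000) × (0.465/79) = 5.7684 × 10⁻⁵ s⁻².
N = √(5.7684 × 10⁻⁵) = 7.5950 × 10⁻³ rad s⁻¹, so T = 2π/N = 827.28 s ≈ 827 s.

827 s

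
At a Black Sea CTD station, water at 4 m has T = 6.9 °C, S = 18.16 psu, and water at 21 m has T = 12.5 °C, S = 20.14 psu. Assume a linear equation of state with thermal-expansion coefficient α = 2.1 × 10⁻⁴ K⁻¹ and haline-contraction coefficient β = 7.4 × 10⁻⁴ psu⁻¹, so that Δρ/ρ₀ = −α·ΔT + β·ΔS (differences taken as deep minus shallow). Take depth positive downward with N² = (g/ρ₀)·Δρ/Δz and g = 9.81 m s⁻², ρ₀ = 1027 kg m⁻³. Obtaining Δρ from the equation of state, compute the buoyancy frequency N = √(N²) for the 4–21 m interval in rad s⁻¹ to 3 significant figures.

ΔT = +5.6 K, ΔS = +1.98 psu (deep − shallow).
Δρ/ρ₀ = −αΔT + βΔS = -1.176 × 10⁻³ + 1.4652 × 10⁻³ = 2.892 × 10⁻⁴, so Δρ ≈ 0.2970 kg m⁻³.
N² = (g/ρ₀)·Δρ/Δz = g·(Δρ/ρ₀)/Δz = 9.81 × 2.892 × 10⁻⁴ / 17 = 1.6689 × 10⁻⁴ s⁻².
N = √(1.6689 × 10⁻⁴) = 0.012919 rad s⁻¹ ≈ 0.0129 rad s⁻¹.

0.0129 rad s⁻¹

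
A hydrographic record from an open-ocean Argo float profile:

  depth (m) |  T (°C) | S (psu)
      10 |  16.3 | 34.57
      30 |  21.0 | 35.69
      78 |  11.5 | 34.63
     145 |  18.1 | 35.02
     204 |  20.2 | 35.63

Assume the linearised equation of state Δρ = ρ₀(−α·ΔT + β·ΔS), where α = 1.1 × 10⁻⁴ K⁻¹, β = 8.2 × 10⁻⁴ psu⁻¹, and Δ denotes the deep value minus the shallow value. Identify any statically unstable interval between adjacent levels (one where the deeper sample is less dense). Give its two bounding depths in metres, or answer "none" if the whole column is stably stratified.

Evaluate Δρ/ρ₀ = −αΔT + βΔS across each adjacent pair:
  10–30 m: −αΔT+βΔS = −(1.1 × 10⁻⁴)(+4.7)+(8.2 × 10⁻⁴)(+1.12) = 4.0 × 10⁻⁴ → stable
  30–78 m: −αΔT+βΔS = −(1.1 × 10⁻⁴)(-9.5)+(8.2 × 10⁻⁴)(-1.06) = 1.8 × 10⁻⁴ → stable
  78–145 m: −αΔT+βΔS = −(1.1 × 10⁻⁴)(+6.6)+(8.2 × 10⁻⁴)(+0.39) = -4.1 × 10⁻⁴ → UNSTABLE
  145–204 m: −αΔT+βΔS = −(1.1 × 10⁻⁴)(+2.1)+(8.2 × 10⁻⁴)(+0.61) = 2.7 × 10⁻⁴ → stable
The 78–145 m interval has Δρ < 0: lighter water underlies denser water.

78–145 m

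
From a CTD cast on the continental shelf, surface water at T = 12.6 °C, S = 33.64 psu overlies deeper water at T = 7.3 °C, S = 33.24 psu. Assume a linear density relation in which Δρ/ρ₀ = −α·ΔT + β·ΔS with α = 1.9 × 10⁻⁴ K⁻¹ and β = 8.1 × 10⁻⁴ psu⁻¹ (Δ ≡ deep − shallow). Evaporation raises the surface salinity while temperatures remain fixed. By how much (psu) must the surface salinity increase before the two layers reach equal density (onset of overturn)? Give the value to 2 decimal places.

0.84 psu

Neutral buoyancy requires −α(T_deep − T_surf) + β(S_deep − S_surf′) = 0.
S_surf′ = S_deep − (α/β)·ΔT = 33.24 − (1.9 × 10⁻⁴/8.1 × 10⁻⁴)·(-5.3) = 34.4832 psu.
Increase required: 34.4832 − 33.64 = 0.8432 psu.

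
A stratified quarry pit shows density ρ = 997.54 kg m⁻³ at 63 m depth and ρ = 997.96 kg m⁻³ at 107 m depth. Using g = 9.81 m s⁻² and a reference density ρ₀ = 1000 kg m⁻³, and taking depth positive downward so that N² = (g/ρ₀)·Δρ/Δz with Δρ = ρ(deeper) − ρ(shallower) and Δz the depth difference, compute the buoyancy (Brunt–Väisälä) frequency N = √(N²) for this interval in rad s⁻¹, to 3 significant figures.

9.68 × 10⁻³ rad s⁻¹

Δρ = 997.96 − 997.54 = 0.42 kg m⁻³ over Δz = 107 − 63 = 44 m.
N² = (9.81/1000) × (0.42/44) = 9.3641 × 10⁻⁵ s⁻².
N = √(9.3641 × 10⁻⁵) = 9.6768 × 10⁻³ rad s⁻¹ ≈ 9.68 × 10⁻³ rad s⁻¹.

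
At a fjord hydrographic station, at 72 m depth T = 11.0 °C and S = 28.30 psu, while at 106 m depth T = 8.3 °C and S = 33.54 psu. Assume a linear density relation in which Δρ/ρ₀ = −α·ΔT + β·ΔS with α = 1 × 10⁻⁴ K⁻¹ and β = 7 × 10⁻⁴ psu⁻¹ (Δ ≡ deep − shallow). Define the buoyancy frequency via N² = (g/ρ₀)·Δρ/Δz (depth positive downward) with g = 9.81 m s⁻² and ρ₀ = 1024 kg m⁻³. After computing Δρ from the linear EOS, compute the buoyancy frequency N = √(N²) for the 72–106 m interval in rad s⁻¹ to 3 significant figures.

0.0337 rad s⁻¹

ΔT = -2.7 K, ΔS = +5.24 psu (deep − shallow).
Δρ/ρ₀ = −αΔT + βΔS = 2.70 × 10⁻⁴ + 3.668 × 10⁻³ = 3.938 × 10⁻³, so Δρ ≈ 4.033 kg m⁻³.
N² = (g/ρ₀)·Δρ/Δz = g·(Δρ/ρ₀)/Δz = 9.81 × 3.938 × 10⁻³ / 34 = 1.1362 × 10⁻³ s⁻².
N = √(1.1362 × 10⁻³) = 0.033708 rad s⁻¹ ≈ 0.0337 rad s⁻¹.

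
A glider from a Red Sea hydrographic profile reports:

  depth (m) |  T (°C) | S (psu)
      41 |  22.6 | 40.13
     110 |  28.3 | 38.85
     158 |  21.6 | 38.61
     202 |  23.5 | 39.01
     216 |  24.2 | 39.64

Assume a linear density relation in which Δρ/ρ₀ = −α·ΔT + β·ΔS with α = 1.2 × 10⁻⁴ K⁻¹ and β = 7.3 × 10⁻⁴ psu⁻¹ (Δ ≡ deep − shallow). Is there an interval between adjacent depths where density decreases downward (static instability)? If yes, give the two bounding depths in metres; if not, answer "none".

41–110 m

Evaluate Δρ/ρ₀ = −αΔT + βΔS across each adjacent pair:
  41–110 m: −αΔT+βΔS = −(1.2 × 10⁻⁴)(+5.7)+(7.3 × 10⁻⁴)(-1.28) = -1.6 × 10⁻³ → UNSTABLE
  110–158 m: −αΔT+βΔS = −(1.2 × 10⁻⁴)(-6.7)+(7.3 × 10⁻⁴)(-0.24) = 6.3 × 10⁻⁴ → stable
  158–202 m: −αΔT+βΔS = −(1.2 × 10⁻⁴)(+1.9)+(7.3 × 10⁻⁴)(+0.40) = 6.4 × 10⁻⁵ → stable
  202–216 m: −αΔT+βΔS = −(1.2 × 10⁻⁴)(+0.7)+(7.3 × 10⁻⁴)(+0.63) = 3.8 × 10⁻⁴ → stable
The 41–110 m interval has Δρ < 0: lighter water underlies denser water.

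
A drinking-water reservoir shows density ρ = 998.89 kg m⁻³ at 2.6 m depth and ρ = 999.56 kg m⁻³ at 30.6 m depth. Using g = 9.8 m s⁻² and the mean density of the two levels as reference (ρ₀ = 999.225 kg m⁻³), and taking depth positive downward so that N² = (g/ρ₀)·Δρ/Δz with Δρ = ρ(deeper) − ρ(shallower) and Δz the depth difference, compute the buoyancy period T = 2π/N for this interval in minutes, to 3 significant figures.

6.84 min

Δρ = 999.56 − 998.89 = 0.67 kg m⁻³ over Δz = 30.6 − 2.6 = 28 m.
N² = (9.8/999.225) × (0.67/28) = 2.3468 × 10⁻⁴ s⁻².
N = √(2.3468 × 10⁻⁴) = 0.015319 rad s⁻¹, so T = 2π/N = 410.16 s = 6.8360 min ≈ 6.84 min.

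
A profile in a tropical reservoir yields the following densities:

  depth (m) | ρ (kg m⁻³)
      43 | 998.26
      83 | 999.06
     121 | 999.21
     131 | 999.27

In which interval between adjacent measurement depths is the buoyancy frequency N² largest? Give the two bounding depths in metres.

43–83 m

Compute the density gradient over each adjacent pair:
  43–83 m: Δρ/Δz = 0.80/40 = 0.020 kg m⁻⁴
  83–121 m: Δρ/Δz = 0.15/38 = 3.9 × 10⁻³ kg m⁻⁴
  121–131 m: Δρ/Δz = 0.06/10 = 6.0 × 10⁻³ kg m⁻⁴
The largest gradient is in the 43–83 m interval — the pycnocline.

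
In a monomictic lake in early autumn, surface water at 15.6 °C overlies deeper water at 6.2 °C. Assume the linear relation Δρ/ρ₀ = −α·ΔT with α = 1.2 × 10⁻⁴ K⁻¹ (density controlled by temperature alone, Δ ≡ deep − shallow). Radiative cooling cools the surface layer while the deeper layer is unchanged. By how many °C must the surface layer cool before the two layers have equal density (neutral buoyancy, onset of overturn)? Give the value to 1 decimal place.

With temperature the only control, equal density requires T_surf′ = T_deep.
T_surf′ = 6.2 °C.
Cooling required: 15.6 − 6.2 = 9.4 °C.

9.4 °C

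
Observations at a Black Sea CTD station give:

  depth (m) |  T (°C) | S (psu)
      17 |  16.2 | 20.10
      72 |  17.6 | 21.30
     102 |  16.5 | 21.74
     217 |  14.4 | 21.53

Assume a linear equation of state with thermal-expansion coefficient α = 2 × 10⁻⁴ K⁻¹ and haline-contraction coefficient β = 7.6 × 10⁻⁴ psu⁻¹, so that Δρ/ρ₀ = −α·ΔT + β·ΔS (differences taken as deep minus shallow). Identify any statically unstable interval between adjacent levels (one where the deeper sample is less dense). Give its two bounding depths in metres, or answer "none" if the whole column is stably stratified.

none

Evaluate Δρ/ρ₀ = −αΔT + βΔS across each adjacent pair:
  17–72 m: −αΔT+βΔS = −(2 × 10⁻⁴)(+1.4)+(7.6 × 10⁻⁴)(+1.20) = 6.3 × 10⁻⁴ → stable
  72–102 m: −αΔT+βΔS = −(2 × 10⁻⁴)(-1.1)+(7.6 × 10⁻⁴)(+0.44) = 5.5 × 10⁻⁴ → stable
  102–217 m: −αΔT+βΔS = −(2 × 10⁻⁴)(-2.1)+(7.6 × 10⁻⁴)(-0.21) = 2.6 × 10⁻⁴ → stable
Every interval has Δρ > 0: the column is stably stratified throughout.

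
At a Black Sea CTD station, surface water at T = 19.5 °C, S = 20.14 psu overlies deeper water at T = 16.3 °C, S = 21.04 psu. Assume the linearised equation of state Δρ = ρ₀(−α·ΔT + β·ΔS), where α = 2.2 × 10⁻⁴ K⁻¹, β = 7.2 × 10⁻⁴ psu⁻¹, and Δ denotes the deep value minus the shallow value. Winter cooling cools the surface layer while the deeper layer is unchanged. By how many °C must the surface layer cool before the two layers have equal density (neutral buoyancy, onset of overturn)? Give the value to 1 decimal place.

6.1 °C

Neutral buoyancy requires Δρ = 0, i.e. −α(T_deep − T_surf′) + β(S_deep − S_surf) = 0.
T_surf′ = T_deep − (β/α)·ΔS = 16.3 − (7.2 × 10⁻⁴/2.2 × 10⁻⁴)·(+0.90) = 13.355 °C.
Cooling required: 19.5 − (13.355) = 6.145 °C.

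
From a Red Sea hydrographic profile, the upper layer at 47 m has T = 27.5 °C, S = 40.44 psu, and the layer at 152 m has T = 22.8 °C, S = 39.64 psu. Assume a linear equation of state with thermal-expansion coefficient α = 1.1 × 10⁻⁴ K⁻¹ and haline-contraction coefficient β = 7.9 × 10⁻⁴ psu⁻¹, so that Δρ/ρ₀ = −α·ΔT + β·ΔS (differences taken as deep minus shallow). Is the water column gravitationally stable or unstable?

unstable

ΔT = 22.8 − 27.5 = -4.7 K and ΔS = 39.64 − 40.44 = -0.80 psu (deep − shallow).
−αΔT = 5.17 × 10⁻⁴; βΔS = -6.32 × 10⁻⁴; sum Δρ/ρ₀ = -1.15 × 10⁻⁴.
Δρ/ρ₀ < 0, so Δρ < 0: deeper water is lighter → statically unstable; the column would overturn.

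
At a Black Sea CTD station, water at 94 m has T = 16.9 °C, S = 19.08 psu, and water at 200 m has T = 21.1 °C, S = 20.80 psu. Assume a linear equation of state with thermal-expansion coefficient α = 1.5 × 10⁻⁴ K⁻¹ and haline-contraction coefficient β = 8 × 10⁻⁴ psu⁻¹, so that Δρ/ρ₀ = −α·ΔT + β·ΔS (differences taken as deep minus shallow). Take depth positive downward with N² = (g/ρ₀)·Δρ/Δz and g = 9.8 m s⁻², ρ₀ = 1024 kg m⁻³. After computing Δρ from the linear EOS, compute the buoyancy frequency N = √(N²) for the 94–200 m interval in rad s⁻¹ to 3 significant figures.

8.30 × 10⁻³ rad s⁻¹

ΔT = +4.2 K, ΔS = +1.72 psu (deep − shallow).
Δρ/ρ₀ = −αΔT + βΔS = -6.30 × 10⁻⁴ + 1.376 × 10⁻³ = 7.46 × 10⁻⁴, so Δρ ≈ 0.7639 kg m⁻³.
N² = (g/ρ₀)·Δρ/Δz = g·(Δρ/ρ₀)/Δz = 9.8 × 7.46 × 10⁻⁴ / 106 = 6.8970 × 10⁻⁵ s⁻².
N = √(6.8970 × 10⁻⁵) = 8.3048 × 10⁻³ rad s⁻¹ ≈ 8.30 × 10⁻³ rad s⁻¹.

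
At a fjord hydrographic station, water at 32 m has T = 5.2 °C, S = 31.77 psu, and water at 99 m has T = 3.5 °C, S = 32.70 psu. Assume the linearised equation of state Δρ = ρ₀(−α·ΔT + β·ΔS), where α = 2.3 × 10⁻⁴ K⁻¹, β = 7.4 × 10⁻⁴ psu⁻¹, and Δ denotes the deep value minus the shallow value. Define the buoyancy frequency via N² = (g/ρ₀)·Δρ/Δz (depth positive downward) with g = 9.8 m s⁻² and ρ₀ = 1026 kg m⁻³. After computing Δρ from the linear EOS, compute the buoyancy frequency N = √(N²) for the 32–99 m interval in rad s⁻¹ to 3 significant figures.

0.0126 rad s⁻¹

ΔT = -1.7 K, ΔS = +0.93 psu (deep − shallow).
Δρ/ρ₀ = −αΔT + βΔS = 3.91 × 10⁻⁴ + 6.882 × 10⁻⁴ = 1.0792 × 10⁻³, so Δρ ≈ 1.107 kg m⁻³.
N² = (g/ρ₀)·Δρ/Δz = g·(Δρ/ρ₀)/Δz = 9.8 × 1.0792 × 10⁻³ / 67 = 1.5785 × 10⁻⁴ s⁻².
N = √(1.5785 × 10⁻⁴) = 0.012564 rad s⁻¹ ≈ 0.0126 rad s⁻¹.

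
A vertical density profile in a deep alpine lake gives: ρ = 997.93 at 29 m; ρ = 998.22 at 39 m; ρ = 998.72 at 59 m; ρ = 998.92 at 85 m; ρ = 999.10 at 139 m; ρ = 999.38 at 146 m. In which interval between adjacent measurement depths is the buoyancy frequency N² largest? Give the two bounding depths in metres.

Compute the density gradient over each adjacent pair:
  29–39 m: Δρ/Δz = 0.29/10 = 0.029 kg m⁻⁴
  39–59 m: Δρ/Δz = 0.50/20 = 0.025 kg m⁻⁴
  59–85 m: Δρ/Δz = 0.20/26 = 7.7 × 10⁻³ kg m⁻⁴
  85–139 m: Δρ/Δz = 0.18/54 = 3.3 × 10⁻³ kg m⁻⁴
  139–146 m: Δρ/Δz = 0.28/7 = 0.040 kg m⁻⁴
The largest gradient is in the 139–146 m interval — the pycnocline.

139–146 m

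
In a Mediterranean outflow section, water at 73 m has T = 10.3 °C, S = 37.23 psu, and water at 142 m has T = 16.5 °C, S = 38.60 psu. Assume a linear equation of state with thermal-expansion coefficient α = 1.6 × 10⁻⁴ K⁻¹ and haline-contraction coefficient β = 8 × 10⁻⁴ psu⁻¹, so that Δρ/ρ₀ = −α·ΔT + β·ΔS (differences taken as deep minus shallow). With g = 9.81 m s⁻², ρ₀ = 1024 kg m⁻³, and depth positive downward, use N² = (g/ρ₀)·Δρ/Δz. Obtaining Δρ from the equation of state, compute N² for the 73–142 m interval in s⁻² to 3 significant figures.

ΔT = +6.2 K, ΔS = +1.37 psu (deep − shallow).
Δρ/ρ₀ = −αΔT + βΔS = -9.92 × 10⁻⁴ + 1.096 × 10⁻³ = 1.04 × 10⁻⁴, so Δρ ≈ 0.1065 kg m⁻³.
N² = (g/ρ₀)·Δρ/Δz = g·(Δρ/ρ₀)/Δz = 9.81 × 1.04 × 10⁻⁴ / 69 = 1.4786 × 10⁻⁵ s⁻² ≈ 1.48 × 10⁻⁵ s⁻².

1.48 × 10⁻⁵ s⁻²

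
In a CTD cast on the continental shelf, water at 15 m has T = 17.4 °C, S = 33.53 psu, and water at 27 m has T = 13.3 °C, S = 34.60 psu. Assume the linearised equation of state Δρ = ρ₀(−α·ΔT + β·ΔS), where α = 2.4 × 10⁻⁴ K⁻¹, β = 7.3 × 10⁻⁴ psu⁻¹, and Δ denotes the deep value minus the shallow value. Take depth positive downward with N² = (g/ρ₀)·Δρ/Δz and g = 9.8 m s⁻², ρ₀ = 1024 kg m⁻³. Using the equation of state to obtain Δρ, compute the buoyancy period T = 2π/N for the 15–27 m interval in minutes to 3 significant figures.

2.76 min

ΔT = -4.1 K, ΔS = +1.07 psu (deep − shallow).
Δρ/ρ₀ = −αΔT + βΔS = 9.84 × 10⁻⁴ + 7.811 × 10⁻⁴ = 1.7651 × 10⁻³, so Δρ ≈ 1.807 kg m⁻³.
N² = (g/ρ₀)·Δρ/Δz = g·(Δρ/ρ₀)/Δz = 9.8 × 1.7651 × 10⁻³ / 12 = 1.4415 × 10⁻³ s⁻².
N = √(1.4415 × 10⁻³) = 0.037967 rad s⁻¹ → T = 2π/N = 165.49 s = 2.7582 min ≈ 2.76 min.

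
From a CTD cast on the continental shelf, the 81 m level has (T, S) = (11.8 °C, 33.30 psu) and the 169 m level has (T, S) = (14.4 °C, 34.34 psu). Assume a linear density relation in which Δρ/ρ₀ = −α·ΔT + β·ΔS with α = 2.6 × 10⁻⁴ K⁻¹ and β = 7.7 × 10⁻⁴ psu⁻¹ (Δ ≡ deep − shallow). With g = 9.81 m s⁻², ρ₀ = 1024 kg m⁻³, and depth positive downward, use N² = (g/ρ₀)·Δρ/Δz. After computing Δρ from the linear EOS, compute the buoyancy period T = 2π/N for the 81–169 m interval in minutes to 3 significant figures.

ΔT = +2.6 K, ΔS = +1.04 psu (deep − shallow).
Δρ/ρ₀ = −αΔT + βΔS = -6.76 × 10⁻⁴ + 8.008 × 10⁻⁴ = 1.248 × 10⁻⁴, so Δρ ≈ 0.1278 kg m⁻³.
N² = (g/ρ₀)·Δρ/Δz = g·(Δρ/ρ₀)/Δz = 9.81 × 1.248 × 10⁻⁴ / 88 = 1.3912 × 10⁻⁵ s⁻².
N = √(1.3912 × 10⁻⁵) = 3.7299 × 10⁻³ rad s⁻¹ → T = 2π/N = 1.6845 × 10³ s = 28.075 min ≈ 28.1 min.

28.1 min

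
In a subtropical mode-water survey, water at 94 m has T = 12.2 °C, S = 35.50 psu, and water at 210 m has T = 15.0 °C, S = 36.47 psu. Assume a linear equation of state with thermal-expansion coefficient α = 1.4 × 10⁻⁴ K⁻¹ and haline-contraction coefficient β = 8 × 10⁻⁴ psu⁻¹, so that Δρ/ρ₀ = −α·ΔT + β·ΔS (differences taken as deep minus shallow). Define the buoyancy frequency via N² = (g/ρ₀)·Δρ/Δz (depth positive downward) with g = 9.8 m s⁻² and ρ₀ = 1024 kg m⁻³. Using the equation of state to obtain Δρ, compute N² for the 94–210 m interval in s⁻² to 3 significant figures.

3.24 × 10⁻⁵ s⁻²

ΔT = +2.8 K, ΔS = +0.97 psu (deep − shallow).
Δρ/ρ₀ = −αΔT + βΔS = -3.92 × 10⁻⁴ + 7.76 × 10⁻⁴ = 3.84 × 10⁻⁴, so Δρ ≈ 0.3932 kg m⁻³.
N² = (g/ρ₀)·Δρ/Δz = g·(Δρ/ρ₀)/Δz = 9.8 × 3.84 × 10⁻⁴ / 116 = 3.2441 × 10⁻⁵ s⁻² ≈ 3.24 × 10⁻⁵ s⁻².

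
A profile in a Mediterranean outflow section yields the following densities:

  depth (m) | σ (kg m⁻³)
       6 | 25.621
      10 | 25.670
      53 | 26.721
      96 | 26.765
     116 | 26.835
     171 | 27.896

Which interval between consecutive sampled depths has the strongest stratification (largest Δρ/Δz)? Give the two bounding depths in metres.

10–53 m

Compute the density gradient over each adjacent pair:
  6–10 m: Δρ/Δz = 0.049/4 = 0.012 kg m⁻⁴
  10–53 m: Δρ/Δz = 1.051/43 = 0.024 kg m⁻⁴
  53–96 m: Δρ/Δz = 0.044/43 = 1.0 × 10⁻³ kg m⁻⁴
  96–116 m: Δρ/Δz = 0.070/20 = 3.5 × 10⁻³ kg m⁻⁴
  116–171 m: Δρ/Δz = 1.061/55 = 0.019 kg m⁻⁴
The largest gradient is in the 10–53 m interval — the pycnocline.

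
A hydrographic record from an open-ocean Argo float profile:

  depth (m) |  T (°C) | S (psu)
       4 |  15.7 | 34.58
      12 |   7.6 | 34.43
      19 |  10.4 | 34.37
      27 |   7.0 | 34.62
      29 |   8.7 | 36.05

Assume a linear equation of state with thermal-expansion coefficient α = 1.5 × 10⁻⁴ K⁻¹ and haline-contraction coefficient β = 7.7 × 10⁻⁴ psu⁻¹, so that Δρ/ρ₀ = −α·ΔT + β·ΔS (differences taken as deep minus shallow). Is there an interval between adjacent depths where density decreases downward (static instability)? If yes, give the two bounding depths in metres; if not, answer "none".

Evaluate Δρ/ρ₀ = −αΔT + βΔS across each adjacent pair:
  4–12 m: −αΔT+βΔS = −(1.5 × 10⁻⁴)(-8.1)+(7.7 × 10⁻⁴)(-0.15) = 1.1 × 10⁻³ → stable
  12–19 m: −αΔT+βΔS = −(1.5 × 10⁻⁴)(+2.8)+(7.7 × 10⁻⁴)(-0.06) = -4.7 × 10⁻⁴ → UNSTABLE
  19–27 m: −αΔT+βΔS = −(1.5 × 10⁻⁴)(-3.4)+(7.7 × 10⁻⁴)(+0.25) = 7.0 × 10⁻⁴ → stable
  27–29 m: −αΔT+βΔS = −(1.5 × 10⁻⁴)(+1.7)+(7.7 × 10⁻⁴)(+1.43) = 8.5 × 10⁻⁴ → stable
The 12–19 m interval has Δρ < 0: lighter water underlies denser water.

12–19 m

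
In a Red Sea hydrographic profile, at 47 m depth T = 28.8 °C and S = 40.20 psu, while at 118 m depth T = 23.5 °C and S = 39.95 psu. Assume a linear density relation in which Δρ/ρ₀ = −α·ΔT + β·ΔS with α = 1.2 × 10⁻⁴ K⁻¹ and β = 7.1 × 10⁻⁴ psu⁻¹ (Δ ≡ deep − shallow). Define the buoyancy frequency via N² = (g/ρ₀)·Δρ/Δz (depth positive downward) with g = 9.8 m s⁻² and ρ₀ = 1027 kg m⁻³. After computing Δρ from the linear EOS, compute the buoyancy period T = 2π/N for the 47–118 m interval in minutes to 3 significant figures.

13.2 min

ΔT = -5.3 K, ΔS = -0.25 psu (deep − shallow).
Δρ/ρ₀ = −αΔT + βΔS = 6.36 × 10⁻⁴ − 1.775 × 10⁻⁴ = 4.585 × 10⁻⁴, so Δρ ≈ 0.4709 kg m⁻³.
N² = (g/ρ₀)·Δρ/Δz = g·(Δρ/ρ₀)/Δz = 9.8 × 4.585 × 10⁻⁴ / 71 = 6.3286 × 10⁻⁵ s⁻².
N = √(6.3286 × 10⁻⁵) = 7.9552 × 10⁻³ rad s⁻¹ → T = 2π/N = 789.82 s = 13.164 min ≈ 13.2 min.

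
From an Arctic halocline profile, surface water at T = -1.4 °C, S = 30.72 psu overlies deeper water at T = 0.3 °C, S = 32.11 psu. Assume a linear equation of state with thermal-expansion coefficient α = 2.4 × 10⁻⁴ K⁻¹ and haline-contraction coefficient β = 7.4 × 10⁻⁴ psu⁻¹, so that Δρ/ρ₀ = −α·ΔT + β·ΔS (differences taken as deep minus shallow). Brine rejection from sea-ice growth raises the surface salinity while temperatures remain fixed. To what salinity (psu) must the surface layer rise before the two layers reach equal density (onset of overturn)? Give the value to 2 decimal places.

Neutral buoyancy requires −α(T_deep − T_surf) + β(S_deep − S_surf′) = 0.
S_surf′ = S_deep − (α/β)·ΔT = 32.11 − (2.4 × 10⁻⁴/7.4 × 10⁻⁴)·(+1.7) = 31.5586 psu.
Increase required: 31.5586 − 30.72 = 0.8386 psu.

31.56 psu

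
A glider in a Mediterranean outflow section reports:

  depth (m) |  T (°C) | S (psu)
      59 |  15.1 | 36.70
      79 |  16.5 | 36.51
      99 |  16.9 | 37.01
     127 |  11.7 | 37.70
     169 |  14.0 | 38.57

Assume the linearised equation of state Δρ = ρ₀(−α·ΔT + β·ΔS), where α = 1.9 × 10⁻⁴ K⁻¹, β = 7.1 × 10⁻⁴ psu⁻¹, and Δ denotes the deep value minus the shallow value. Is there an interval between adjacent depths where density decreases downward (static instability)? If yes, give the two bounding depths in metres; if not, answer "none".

Evaluate Δρ/ρ₀ = −αΔT + βΔS across each adjacent pair:
  59–79 m: −αΔT+βΔS = −(1.9 × 10⁻⁴)(+1.4)+(7.1 × 10⁻⁴)(-0.19) = -4.0 × 10⁻⁴ → UNSTABLE
  79–99 m: −αΔT+βΔS = −(1.9 × 10⁻⁴)(+0.4)+(7.1 × 10⁻⁴)(+0.50) = 2.8 × 10⁻⁴ → stable
  99–127 m: −αΔT+βΔS = −(1.9 × 10⁻⁴)(-5.2)+(7.1 × 10⁻⁴)(+0.69) = 1.5 × 10⁻³ → stable
  127–169 m: −αΔT+βΔS = −(1.9 × 10⁻⁴)(+2.3)+(7.1 × 10⁻⁴)(+0.87) = 1.8 × 10⁻⁴ → stable
The 59–79 m interval has Δρ < 0: lighter water underlies denser water.

59–79 m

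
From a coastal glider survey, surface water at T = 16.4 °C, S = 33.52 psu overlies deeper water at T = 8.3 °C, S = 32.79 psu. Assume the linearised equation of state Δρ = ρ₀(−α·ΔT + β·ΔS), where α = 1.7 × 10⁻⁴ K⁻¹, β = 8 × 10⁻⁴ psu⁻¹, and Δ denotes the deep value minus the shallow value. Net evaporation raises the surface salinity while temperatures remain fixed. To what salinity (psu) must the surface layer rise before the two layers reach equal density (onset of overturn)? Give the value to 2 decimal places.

Neutral buoyancy requires −α(T_deep − T_surf) + β(S_deep − S_surf′) = 0.
S_surf′ = S_deep − (α/β)·ΔT = 32.79 − (1.7 × 10⁻⁴/8 × 10⁻⁴)·(-8.1) = 34.5112 psu.
Increase required: 34.5112 − 33.52 = 0.9912 psu.

34.51 psu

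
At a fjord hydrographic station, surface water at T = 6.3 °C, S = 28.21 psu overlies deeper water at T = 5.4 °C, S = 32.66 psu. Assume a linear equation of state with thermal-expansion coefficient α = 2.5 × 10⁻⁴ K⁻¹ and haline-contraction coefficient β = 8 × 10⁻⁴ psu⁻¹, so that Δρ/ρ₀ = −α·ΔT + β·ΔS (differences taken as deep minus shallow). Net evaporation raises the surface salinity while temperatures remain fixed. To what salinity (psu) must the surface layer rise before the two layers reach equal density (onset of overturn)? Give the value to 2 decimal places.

Neutral buoyancy requires −α(T_deep − T_surf) + β(S_deep − S_surf′) = 0.
S_surf′ = S_deep − (α/β)·ΔT = 32.66 − (2.5 × 10⁻⁴/8 × 10⁻⁴)·(-0.9) = 32.9412 psu.
Increase required: 32.9412 − 28.21 = 4.7312 psu.

32.94 psu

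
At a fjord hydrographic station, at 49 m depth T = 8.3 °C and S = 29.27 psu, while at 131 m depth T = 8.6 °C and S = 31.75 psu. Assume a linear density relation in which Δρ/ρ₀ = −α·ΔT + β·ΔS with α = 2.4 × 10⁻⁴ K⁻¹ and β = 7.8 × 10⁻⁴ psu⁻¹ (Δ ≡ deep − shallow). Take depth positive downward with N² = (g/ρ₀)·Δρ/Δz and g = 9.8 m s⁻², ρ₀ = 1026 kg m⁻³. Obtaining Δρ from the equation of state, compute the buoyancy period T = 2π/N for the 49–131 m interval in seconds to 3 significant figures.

421 s

ΔT = +0.3 K, ΔS = +2.48 psu (deep − shallow).
Δρ/ρ₀ = −αΔT + βΔS = -7.20 × 10⁻⁵ + 1.9344 × 10⁻³ = 1.8624 × 10⁻³, so Δρ ≈ 1.911 kg m⁻³.
N² = (g/ρ₀)·Δρ/Δz = g·(Δρ/ρ₀)/Δz = 9.8 × 1.8624 × 10⁻³ / 82 = 2.2258 × 10⁻⁴ s⁻².
N = √(2.2258 × 10⁻⁴) = 0.014919 rad s⁻¹ → T = 2π/N = 421.15 s ≈ 421 s.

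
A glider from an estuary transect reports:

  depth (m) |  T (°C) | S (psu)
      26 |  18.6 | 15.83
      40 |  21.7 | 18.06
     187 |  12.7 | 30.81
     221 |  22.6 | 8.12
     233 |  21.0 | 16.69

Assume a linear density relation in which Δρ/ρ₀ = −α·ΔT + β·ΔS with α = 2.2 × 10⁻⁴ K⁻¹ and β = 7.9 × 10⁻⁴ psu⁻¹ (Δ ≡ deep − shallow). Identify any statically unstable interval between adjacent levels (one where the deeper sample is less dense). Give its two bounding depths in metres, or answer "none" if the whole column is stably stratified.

187–221 m

Evaluate Δρ/ρ₀ = −αΔT + βΔS across each adjacent pair:
  26–40 m: −αΔT+βΔS = −(2.2 × 10⁻⁴)(+3.1)+(7.9 × 10⁻⁴)(+2.23) = 1.1 × 10⁻³ → stable
  40–187 m: −αΔT+βΔS = −(2.2 × 10⁻⁴)(-9.0)+(7.9 × 10⁻⁴)(+12.75) = 0.012 → stable
  187–221 m: −αΔT+βΔS = −(2.2 × 10⁻⁴)(+9.9)+(7.9 × 10⁻⁴)(-22.69) = -0.020 → UNSTABLE
  221–233 m: −αΔT+βΔS = −(2.2 × 10⁻⁴)(-1.6)+(7.9 × 10⁻⁴)(+8.57) = 7.1 × 10⁻³ → stable
The 187–221 m interval has Δρ < 0: lighter water underlies denser water.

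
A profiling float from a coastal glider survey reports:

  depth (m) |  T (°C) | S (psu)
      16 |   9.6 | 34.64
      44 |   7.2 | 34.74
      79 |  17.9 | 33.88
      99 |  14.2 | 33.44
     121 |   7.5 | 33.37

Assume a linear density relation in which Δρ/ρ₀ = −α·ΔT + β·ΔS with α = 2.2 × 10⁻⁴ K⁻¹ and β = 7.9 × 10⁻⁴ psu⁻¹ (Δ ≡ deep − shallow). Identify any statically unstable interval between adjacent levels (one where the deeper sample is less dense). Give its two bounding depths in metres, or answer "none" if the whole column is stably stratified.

44–79 m

Evaluate Δρ/ρ₀ = −αΔT + βΔS across each adjacent pair:
  16–44 m: −αΔT+βΔS = −(2.2 × 10⁻⁴)(-2.4)+(7.9 × 10⁻⁴)(+0.10) = 6.1 × 10⁻⁴ → stable
  44–79 m: −αΔT+βΔS = −(2.2 × 10⁻⁴)(+10.7)+(7.9 × 10⁻⁴)(-0.86) = -3.0 × 10⁻³ → UNSTABLE
  79–99 m: −αΔT+βΔS = −(2.2 × 10⁻⁴)(-3.7)+(7.9 × 10⁻⁴)(-0.44) = 4.7 × 10⁻⁴ → stable
  99–121 m: −αΔT+βΔS = −(2.2 × 10⁻⁴)(-6.7)+(7.9 × 10⁻⁴)(-0.07) = 1.4 × 10⁻³ → stable
The 44–79 m interval has Δρ < 0: lighter water underlies denser water.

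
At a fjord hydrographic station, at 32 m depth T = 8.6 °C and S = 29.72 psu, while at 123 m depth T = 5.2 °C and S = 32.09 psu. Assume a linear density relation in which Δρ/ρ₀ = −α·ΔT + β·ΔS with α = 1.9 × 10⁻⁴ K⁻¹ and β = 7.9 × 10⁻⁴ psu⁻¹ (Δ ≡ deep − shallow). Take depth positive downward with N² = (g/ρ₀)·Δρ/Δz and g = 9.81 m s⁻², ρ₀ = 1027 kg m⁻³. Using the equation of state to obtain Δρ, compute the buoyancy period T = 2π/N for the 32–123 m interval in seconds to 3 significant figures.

ΔT = -3.4 K, ΔS = +2.37 psu (deep − shallow).
Δρ/ρ₀ = −αΔT + βΔS = 6.46 × 10⁻⁴ + 1.8723 × 10⁻³ = 2.5183 × 10⁻³, so Δρ ≈ 2.586 kg m⁻³.
N² = (g/ρ₀)·Δρ/Δz = g·(Δρ/ρ₀)/Δz = 9.81 × 2.5183 × 10⁻³ / 91 = 2.7148 × 10⁻⁴ s⁻².
N = √(2.7148 × 10⁻⁴) = 0.016477 rad s⁻¹ → T = 2π/N = 381.33 s ≈ 381 s.

381 s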